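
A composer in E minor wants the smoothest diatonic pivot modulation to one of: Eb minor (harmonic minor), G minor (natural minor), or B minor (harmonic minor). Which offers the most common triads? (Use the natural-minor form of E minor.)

Triads of E minor (natural minor): Em (i), F#dim (ii°), G (III), Am (iv), Bm (v), C (VI), D (VII).
Eb minor (harmonic minor) shares 0: none.
G minor (natural minor) shares 0: none.
B minor (harmonic minor) shares 3: Em, G, Bm.
The most common triads (3) are shared with B minor.

B minor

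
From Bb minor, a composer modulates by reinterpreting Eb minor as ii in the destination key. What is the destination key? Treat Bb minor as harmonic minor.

Db major

The numeral ii denotes a minor triad on scale degree 2. With Eb on degree 2, the tonic of the new key is Db.
Degree 2 carries a minor triad in major keys, so the destination is Db major.
Check: the diatonic triads of Db major are Db (I), Ebm (ii), Fm (iii), Gb (IV), Ab (V), Bbm (vi), Cdim (vii°) — Eb minor is indeed ii.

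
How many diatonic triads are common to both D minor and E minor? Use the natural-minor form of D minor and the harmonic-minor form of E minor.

2

Diatonic triads of D minor (natural minor): Dm (i), Edim (ii°), F (III), Gm (iv), Am (v), Bb (VI), C (VII).
Diatonic triads of E minor (harmonic minor): Em (i), F#dim (ii°), Gaug (III+), Am (iv), B (V), C (VI), D#dim (vii°).
Matching root and quality in both lists: Am, C.
That gives 2 common triads.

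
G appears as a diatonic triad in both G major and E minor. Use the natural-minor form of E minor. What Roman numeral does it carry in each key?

I in G major; III in E minor

The scale of G major is G A B C D E F♯; G is degree 1, and the triad built there (G-B-D) is major, so it is I.
The scale of E minor (natural minor) is E F♯ G A B C D; G is degree 3, and the triad built there (G-B-D) is major, so it is III.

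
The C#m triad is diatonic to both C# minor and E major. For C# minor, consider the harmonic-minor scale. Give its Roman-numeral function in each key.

The scale of C# minor (harmonic minor) is C# D# E F# G# A B#; C# is degree 1, and the triad built there (C#-E-G#) is minor, so it is i.
The scale of E major is E F# G# A B C# D#; C# is degree 6, and the triad built there (C#-E-G#) is minor, so it is vi.

i in C# minor; vi in E major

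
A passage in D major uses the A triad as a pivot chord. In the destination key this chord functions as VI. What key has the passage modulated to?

C# minor

The numeral VI denotes a major triad on scale degree 6. With A on degree 6, the tonic of the new key is C#.
Degree 6 carries a major triad in minor keys, so the destination is C# minor.
Check: the diatonic triads of C# minor (natural minor) are C#m (i), D#dim (ii°), E (III), F#m (iv), G#m (v), A (VI), B (VII) — A is indeed VI.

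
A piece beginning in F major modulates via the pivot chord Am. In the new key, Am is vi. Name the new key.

The numeral vi denotes a minor triad on scale degree 6. With A on degree 6, the tonic of the new key is C.
Degree 6 carries a minor triad in major keys, so the destination is C major.
Check: the diatonic triads of C major are C (I), Dm (ii), Em (iii), F (IV), G (V), Am (vi), Bdim (vii°) — Am is indeed vi.

C major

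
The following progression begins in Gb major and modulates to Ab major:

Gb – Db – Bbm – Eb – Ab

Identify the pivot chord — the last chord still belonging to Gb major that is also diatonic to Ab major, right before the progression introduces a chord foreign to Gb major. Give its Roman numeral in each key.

Bbm — iii in Gb major, ii in Ab major

Chords diatonic to Gb major: Gb, Abm, Bbm, Cb, Db, Ebm, Fdim.
Reading the progression, the first chord not in that set is Eb, so the modulation leaves Gb major there.
The chord immediately before Eb is Bbm, which is diatonic to both keys: iii in Gb major and ii in Ab major.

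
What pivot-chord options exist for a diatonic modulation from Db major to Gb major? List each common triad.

Triads in Db major: Db (I), Ebm (ii), Fm (iii), Gb (IV), Ab (V), Bbm (vi), Cdim (vii°).
Triads in Gb major: Gb (I), Abm (ii), Bbm (iii), Cb (IV), Db (V), Ebm (vi), Fdim (vii°).
Shared triads with their functions: Db (I in Db major, V in Gb major); Ebm (ii in Db major, vi in Gb major); Gb (IV in Db major, I in Gb major); Bbm (vi in Db major, iii in Gb major).

Db, Ebm, Gb, Bbm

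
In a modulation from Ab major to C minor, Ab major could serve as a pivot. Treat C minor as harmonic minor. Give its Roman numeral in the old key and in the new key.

The scale of Ab major is Ab Bb C Db Eb F G; Ab is degree 1, and the triad built there (Ab-C-Eb) is major, so it is I.
The scale of C minor (harmonic minor) is C D Eb F G Ab B; Ab is degree 6, and the triad built there (Ab-C-Eb) is major, so it is VI.

I in Ab major; VI in C minor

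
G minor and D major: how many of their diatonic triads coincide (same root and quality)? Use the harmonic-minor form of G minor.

1

Diatonic triads of G minor (harmonic minor): Gm (i), Adim (ii°), B♭aug (III+), Cm (iv), D (V), E♭ (VI), F♯dim (vii°).
Diatonic triads of D major: D (I), Em (ii), F♯m (iii), G (IV), A (V), Bm (vi), C♯dim (vii°).
Matching root and quality in both lists: D.
That gives 1 common triad.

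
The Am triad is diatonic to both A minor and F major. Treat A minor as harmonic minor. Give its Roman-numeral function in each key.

The scale of A minor (harmonic minor) is A B C D E F G#; A is degree 1, and the triad built there (A-C-E) is minor, so it is i.
The scale of F major is F G A Bb C D E; A is degree 3, and the triad built there (A-C-E) is minor, so it is iii.

i in A minor; iii in F major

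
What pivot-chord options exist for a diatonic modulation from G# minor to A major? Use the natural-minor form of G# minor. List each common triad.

C#m, E

Triads in G# minor (natural minor): G#m (i), A#dim (ii°), B (III), C#m (iv), D#m (v), E (VI), F# (VII).
Triads in A major: A (I), Bm (ii), C#m (iii), D (IV), E (V), F#m (vi), G#dim (vii°).
Shared triads with their functions: C#m (iv in G# minor, iii in A major); E (VI in G# minor, V in A major).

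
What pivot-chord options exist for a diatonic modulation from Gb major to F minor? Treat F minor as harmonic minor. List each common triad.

Bbm, Db

Triads in Gb major: Gb major (I), Ab minor (ii), Bb minor (iii), Cb major (IV), Db major (V), Eb minor (vi), F diminished (vii°).
Triads in F minor (harmonic minor): F minor (i), G diminished (ii°), Ab augmented (III+), Bb minor (iv), C major (V), Db major (VI), E diminished (vii°).
Shared triads with their functions: Bb minor (iii in Gb major, iv in F minor); Db major (V in Gb major, VI in F minor).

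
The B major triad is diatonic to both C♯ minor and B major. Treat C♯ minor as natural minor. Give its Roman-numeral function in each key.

VII in C♯ minor; I in B major

The scale of C♯ minor (natural minor) is C♯ D♯ E F♯ G♯ A B; B is degree 7, and the triad built there (B-D♯-F♯) is major, so it is VII.
The scale of B major is B C♯ D♯ E F♯ G♯ A♯; B is degree 1, and the triad built there (B-D♯-F♯) is major, so it is I.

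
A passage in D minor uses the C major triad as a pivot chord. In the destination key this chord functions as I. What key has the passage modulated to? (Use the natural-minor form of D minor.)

C major

The numeral I denotes a major triad on scale degree 1. With C on degree 1, the tonic of the new key is C.
Degree 1 carries a major triad in major keys, so the destination is C major.
Check: the diatonic triads of C major are C (I), Dm (ii), Em (iii), F (IV), G (V), Am (vi), Bdim (vii°) — C major is indeed I.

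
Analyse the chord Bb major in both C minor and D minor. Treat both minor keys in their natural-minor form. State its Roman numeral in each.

VII in C minor; VI in D minor

The scale of C minor (natural minor) is C D Eb F G Ab Bb; Bb is degree 7, and the triad built there (Bb-D-F) is major, so it is VII.
The scale of D minor (natural minor) is D E F G A Bb C; Bb is degree 6, and the triad built there (Bb-D-F) is major, so it is VI.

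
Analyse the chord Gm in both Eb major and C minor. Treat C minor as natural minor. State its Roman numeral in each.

iii in Eb major; v in C minor

The scale of Eb major is Eb F G Ab Bb C D; G is degree 3, and the triad built there (G-Bb-D) is minor, so it is iii.
The scale of C minor (natural minor) is C D Eb F G Ab Bb; G is degree 5, and the triad built there (G-Bb-D) is minor, so it is v.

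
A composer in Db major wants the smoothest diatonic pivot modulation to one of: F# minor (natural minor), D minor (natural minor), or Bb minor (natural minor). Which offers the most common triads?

Triads of Db major: Db major (I), Eb minor (ii), F minor (iii), Gb major (IV), Ab major (V), Bb minor (vi), C diminished (vii°).
F# minor (natural minor) shares 0: none.
D minor (natural minor) shares 0: none.
Bb minor (natural minor) shares 7: Db, Ebm, Fm, Gb, Ab, Bbm, Cdim.
The most common triads (7) are shared with Bb minor.

Bb minor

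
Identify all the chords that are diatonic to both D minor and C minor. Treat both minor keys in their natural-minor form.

Triads in D minor (natural minor): Dm (i), Edim (ii°), F (III), Gm (iv), Am (v), Bb (VI), C (VII).
Triads in C minor (natural minor): Cm (i), Ddim (ii°), Eb (III), Fm (iv), Gm (v), Ab (VI), Bb (VII).
Shared triads with their functions: Gm (iv in D minor, v in C minor); Bb (VI in D minor, VII in C minor).

Gm, Bb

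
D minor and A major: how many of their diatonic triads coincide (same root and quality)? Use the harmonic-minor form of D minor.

1

Diatonic triads of D minor (harmonic minor): Dm (i), Edim (ii°), Faug (III+), Gm (iv), A (V), B♭ (VI), C♯dim (vii°).
Diatonic triads of A major: A (I), Bm (ii), C♯m (iii), D (IV), E (V), F♯m (vi), G♯dim (vii°).
Matching root and quality in both lists: A.
That gives 1 common triad.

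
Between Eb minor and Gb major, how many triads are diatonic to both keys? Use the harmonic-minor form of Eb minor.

4

Diatonic triads of Eb minor (harmonic minor): Ebm (i), Fdim (ii°), Gbaug (III+), Abm (iv), Bb (V), Cb (VI), Ddim (vii°).
Diatonic triads of Gb major: Gb (I), Abm (ii), Bbm (iii), Cb (IV), Db (V), Ebm (vi), Fdim (vii°).
Matching root and quality in both lists: Ebm, Fdim, Abm, Cb.
That gives 4 common triads.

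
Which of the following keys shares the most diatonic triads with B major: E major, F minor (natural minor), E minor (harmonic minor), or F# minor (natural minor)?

Triads of B major: B major (I), C# minor (ii), D# minor (iii), E major (IV), F# major (V), G# minor (vi), A# diminished (vii°).
E major shares 4: B, C#m, E, G#m.
F minor (natural minor) shares 0: none.
E minor (harmonic minor) shares 1: B.
F# minor (natural minor) shares 2: C#m, E.
The most common triads (4) are shared with E major.

E major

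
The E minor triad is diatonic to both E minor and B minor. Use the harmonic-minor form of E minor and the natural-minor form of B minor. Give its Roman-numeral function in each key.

i in E minor; iv in B minor

The scale of E minor (harmonic minor) is E F♯ G A B C D♯; E is degree 1, and the triad built there (E-G-B) is minor, so it is i.
The scale of B minor (natural minor) is B C♯ D E F♯ G A; E is degree 4, and the triad built there (E-G-B) is minor, so it is iv.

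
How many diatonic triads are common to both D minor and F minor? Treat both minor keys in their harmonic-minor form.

Diatonic triads of D minor (harmonic minor): Dm (i), Edim (ii°), Faug (III+), Gm (iv), A (V), Bb (VI), C#dim (vii°).
Diatonic triads of F minor (harmonic minor): Fm (i), Gdim (ii°), Abaug (III+), Bbm (iv), C (V), Db (VI), Edim (vii°).
Matching root and quality in both lists: Edim.
That gives 1 common triad.

1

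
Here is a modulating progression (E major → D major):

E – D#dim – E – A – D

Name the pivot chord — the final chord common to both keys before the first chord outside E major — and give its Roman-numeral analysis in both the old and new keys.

A — IV in E major, V in D major

Chords diatonic to E major: E, F#m, G#m, A, B, C#m, D#dim.
Reading the progression, the first chord not in that set is D, so the modulation leaves E major there.
The chord immediately before D is A, which is diatonic to both keys: IV in E major and V in D major.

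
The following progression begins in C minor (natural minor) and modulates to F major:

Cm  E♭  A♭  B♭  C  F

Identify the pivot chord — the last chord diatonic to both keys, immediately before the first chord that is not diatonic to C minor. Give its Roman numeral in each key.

Chords diatonic to C minor: Cm, Ddim, E♭, Fm, Gm, A♭, B♭.
Reading the progression, the first chord not in that set is C, so the modulation leaves C minor there.
The chord immediately before C is B♭, which is diatonic to both keys: VII in C minor and IV in F major.

B♭ — VII in C minor, IV in F major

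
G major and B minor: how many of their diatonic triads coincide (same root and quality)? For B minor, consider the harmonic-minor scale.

3

Diatonic triads of G major: G (I), Am (ii), Bm (iii), C (IV), D (V), Em (vi), F#dim (vii°).
Diatonic triads of B minor (harmonic minor): Bm (i), C#dim (ii°), Daug (III+), Em (iv), F# (V), G (VI), A#dim (vii°).
Matching root and quality in both lists: G, Bm, Em.
That gives 3 common triads.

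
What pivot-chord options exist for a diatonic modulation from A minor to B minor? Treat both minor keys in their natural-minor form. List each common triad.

Em, G

Triads in A minor (natural minor): A minor (i), B diminished (ii°), C major (III), D minor (iv), E minor (v), F major (VI), G major (VII).
Triads in B minor (natural minor): B minor (i), C♯ diminished (ii°), D major (III), E minor (iv), F♯ minor (v), G major (VI), A major (VII).
Shared triads with their functions: E minor (v in A minor, iv in B minor); G major (VII in A minor, VI in B minor).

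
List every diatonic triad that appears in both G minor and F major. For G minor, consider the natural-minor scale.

Gm, Bb, Dm, F

Triads in G minor (natural minor): G minor (i), A diminished (ii°), Bb major (III), C minor (iv), D minor (v), Eb major (VI), F major (VII).
Triads in F major: F major (I), G minor (ii), A minor (iii), Bb major (IV), C major (V), D minor (vi), E diminished (vii°).
Shared triads with their functions: G minor (i in G minor, ii in F major); Bb major (III in G minor, IV in F major); D minor (v in G minor, vi in F major); F major (VII in G minor, I in F major).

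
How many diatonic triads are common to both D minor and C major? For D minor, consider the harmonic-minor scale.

1

Diatonic triads of D minor (harmonic minor): Dm (i), Edim (ii°), Faug (III+), Gm (iv), A (V), Bb (VI), C#dim (vii°).
Diatonic triads of C major: C (I), Dm (ii), Em (iii), F (IV), G (V), Am (vi), Bdim (vii°).
Matching root and quality in both lists: Dm.
That gives 1 common triad.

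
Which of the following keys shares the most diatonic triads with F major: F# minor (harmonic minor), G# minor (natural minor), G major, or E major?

G major

Triads of F major: F (I), Gm (ii), Am (iii), Bb (IV), C (V), Dm (vi), Edim (vii°).
F# minor (harmonic minor) shares 0: none.
G# minor (natural minor) shares 0: none.
G major shares 2: Am, C.
E major shares 0: none.
The most common triads (2) are shared with G major.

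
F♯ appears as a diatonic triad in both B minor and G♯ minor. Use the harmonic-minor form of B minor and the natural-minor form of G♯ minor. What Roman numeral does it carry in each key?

V in B minor; VII in G♯ minor

The scale of B minor (harmonic minor) is B C♯ D E F♯ G A♯; F♯ is degree 5, and the triad built there (F♯-A♯-C♯) is major, so it is V.
The scale of G♯ minor (natural minor) is G♯ A♯ B C♯ D♯ E F♯; F♯ is degree 7, and the triad built there (F♯-A♯-C♯) is major, so it is VII.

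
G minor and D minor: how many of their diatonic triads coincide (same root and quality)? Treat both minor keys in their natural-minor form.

4

Diatonic triads of G minor (natural minor): Gm (i), Adim (ii°), Bb (III), Cm (iv), Dm (v), Eb (VI), F (VII).
Diatonic triads of D minor (natural minor): Dm (i), Edim (ii°), F (III), Gm (iv), Am (v), Bb (VI), C (VII).
Matching root and quality in both lists: Gm, Bb, Dm, F.
That gives 4 common triads.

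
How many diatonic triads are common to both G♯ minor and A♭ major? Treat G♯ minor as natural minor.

Diatonic triads of G♯ minor (natural minor): G♯m (i), A♯dim (ii°), B (III), C♯m (iv), D♯m (v), E (VI), F♯ (VII).
Diatonic triads of A♭ major: A♭ (I), B♭m (ii), Cm (iii), D♭ (IV), E♭ (V), Fm (vi), Gdim (vii°).
No triad has the same root and quality in both keys.

0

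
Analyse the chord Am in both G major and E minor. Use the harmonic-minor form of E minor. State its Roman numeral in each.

ii in G major; iv in E minor

The scale of G major is G A B C D E F#; A is degree 2, and the triad built there (A-C-E) is minor, so it is ii.
The scale of E minor (harmonic minor) is E F# G A B C D#; A is degree 4, and the triad built there (A-C-E) is minor, so it is iv.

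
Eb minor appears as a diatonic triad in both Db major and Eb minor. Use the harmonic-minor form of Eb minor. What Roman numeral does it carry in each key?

ii in Db major; i in Eb minor

The scale of Db major is Db Eb F Gb Ab Bb C; Eb is degree 2, and the triad built there (Eb-Gb-Bb) is minor, so it is ii.
The scale of Eb minor (harmonic minor) is Eb F Gb Ab Bb Cb D; Eb is degree 1, and the triad built there (Eb-Gb-Bb) is minor, so it is i.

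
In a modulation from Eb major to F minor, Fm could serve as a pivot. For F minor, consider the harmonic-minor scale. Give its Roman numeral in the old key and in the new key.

The scale of Eb major is Eb F G Ab Bb C D; F is degree 2, and the triad built there (F-Ab-C) is minor, so it is ii.
The scale of F minor (harmonic minor) is F G Ab Bb C Db E; F is degree 1, and the triad built there (F-Ab-C) is minor, so it is i.

ii in Eb major; i in F minor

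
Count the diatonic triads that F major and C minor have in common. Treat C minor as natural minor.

2

Diatonic triads of F major: F major (I), G minor (ii), A minor (iii), B♭ major (IV), C major (V), D minor (vi), E diminished (vii°).
Diatonic triads of C minor (natural minor): C minor (i), D diminished (ii°), E♭ major (III), F minor (iv), G minor (v), A♭ major (VI), B♭ major (VII).
Matching root and quality in both lists: G minor, B♭ major.
That gives 2 common triads.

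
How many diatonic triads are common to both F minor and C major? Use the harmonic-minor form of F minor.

Diatonic triads of F minor (harmonic minor): F minor (i), G diminished (ii°), A♭ augmented (III+), B♭ minor (iv), C major (V), D♭ major (VI), E diminished (vii°).
Diatonic triads of C major: C major (I), D minor (ii), E minor (iii), F major (IV), G major (V), A minor (vi), B diminished (vii°).
Matching root and quality in both lists: C major.
That gives 1 common triad.

1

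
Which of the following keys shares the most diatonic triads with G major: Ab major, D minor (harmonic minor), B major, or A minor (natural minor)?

Triads of G major: G major (I), A minor (ii), B minor (iii), C major (IV), D major (V), E minor (vi), F# diminished (vii°).
Ab major shares 0: none.
D minor (harmonic minor) shares 0: none.
B major shares 0: none.
A minor (natural minor) shares 4: G, Am, C, Em.
The most common triads (4) are shared with A minor.

A minor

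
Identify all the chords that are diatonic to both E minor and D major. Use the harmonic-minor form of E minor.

Em

Triads in E minor (harmonic minor): Em (i), F♯dim (ii°), Gaug (III+), Am (iv), B (V), C (VI), D♯dim (vii°).
Triads in D major: D (I), Em (ii), F♯m (iii), G (IV), A (V), Bm (vi), C♯dim (vii°).
Shared triads with their functions: Em (i in E minor, ii in D major).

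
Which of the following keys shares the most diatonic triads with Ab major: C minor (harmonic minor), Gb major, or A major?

C minor

Triads of Ab major: Ab major (I), Bb minor (ii), C minor (iii), Db major (IV), Eb major (V), F minor (vi), G diminished (vii°).
C minor (harmonic minor) shares 3: Ab, Cm, Fm.
Gb major shares 2: Bbm, Db.
A major shares 0: none.
The most common triads (3) are shared with C minor.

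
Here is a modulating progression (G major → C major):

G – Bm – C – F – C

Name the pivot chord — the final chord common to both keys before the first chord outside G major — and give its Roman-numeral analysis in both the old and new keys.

C — IV in G major, I in C major

Chords diatonic to G major: G, Am, Bm, C, D, Em, F#dim.
Reading the progression, the first chord not in that set is F, so the modulation leaves G major there.
The chord immediately before F is C, which is diatonic to both keys: IV in G major and I in C major.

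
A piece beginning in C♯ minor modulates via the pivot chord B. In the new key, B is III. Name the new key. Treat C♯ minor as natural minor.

G♯ minor

The numeral III denotes a major triad on scale degree 3. With B on degree 3, the tonic of the new key is G♯.
Degree 3 carries a major triad in natural-minor keys, so the destination is G♯ minor.
Check: the diatonic triads of G♯ minor (natural minor) are G♯m (i), A♯dim (ii°), B (III), C♯m (iv), D♯m (v), E (VI), F♯ (VII) — B is indeed III.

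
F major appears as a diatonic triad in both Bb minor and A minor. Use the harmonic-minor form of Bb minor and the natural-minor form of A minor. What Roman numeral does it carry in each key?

V in Bb minor; VI in A minor

The scale of Bb minor (harmonic minor) is Bb C Db Eb F Gb A; F is degree 5, and the triad built there (F-A-C) is major, so it is V.
The scale of A minor (natural minor) is A B C D E F G; F is degree 6, and the triad built there (F-A-C) is major, so it is VI.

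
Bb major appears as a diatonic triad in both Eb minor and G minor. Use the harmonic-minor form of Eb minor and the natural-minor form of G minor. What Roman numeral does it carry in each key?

The scale of Eb minor (harmonic minor) is Eb F Gb Ab Bb Cb D; Bb is degree 5, and the triad built there (Bb-D-F) is major, so it is V.
The scale of G minor (natural minor) is G A Bb C D Eb F; Bb is degree 3, and the triad built there (Bb-D-F) is major, so it is III.

V in Eb minor; III in G minor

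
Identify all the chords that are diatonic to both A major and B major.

Triads in A major: A (I), Bm (ii), C#m (iii), D (IV), E (V), F#m (vi), G#dim (vii°).
Triads in B major: B (I), C#m (ii), D#m (iii), E (IV), F# (V), G#m (vi), A#dim (vii°).
Shared triads with their functions: C#m (iii in A major, ii in B major); E (V in A major, IV in B major).

C#m, E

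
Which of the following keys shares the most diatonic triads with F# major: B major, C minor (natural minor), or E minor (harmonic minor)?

B major

Triads of F# major: F# (I), G#m (ii), A#m (iii), B (IV), C# (V), D#m (vi), E#dim (vii°).
B major shares 4: F#, G#m, B, D#m.
C minor (natural minor) shares 0: none.
E minor (harmonic minor) shares 1: B.
The most common triads (4) are shared with B major.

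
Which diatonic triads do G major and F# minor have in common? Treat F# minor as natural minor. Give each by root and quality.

Triads in G major: G (I), Am (ii), Bm (iii), C (IV), D (V), Em (vi), F#dim (vii°).
Triads in F# minor (natural minor): F#m (i), G#dim (ii°), A (III), Bm (iv), C#m (v), D (VI), E (VII).
Shared triads with their functions: Bm (iii in G major, iv in F# minor); D (V in G major, VI in F# minor).

Bm, D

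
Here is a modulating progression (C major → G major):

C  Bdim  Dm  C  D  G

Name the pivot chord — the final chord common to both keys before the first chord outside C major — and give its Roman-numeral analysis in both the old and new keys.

C — I in C major, IV in G major

Chords diatonic to C major: C, Dm, Em, F, G, Am, Bdim.
Reading the progression, the first chord not in that set is D, so the modulation leaves C major there.
The chord immediately before D is C, which is diatonic to both keys: I in C major and IV in G major.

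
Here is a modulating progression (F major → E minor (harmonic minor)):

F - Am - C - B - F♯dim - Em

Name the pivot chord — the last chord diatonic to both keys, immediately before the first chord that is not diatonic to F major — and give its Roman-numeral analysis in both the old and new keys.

Chords diatonic to F major: F, Gm, Am, B♭, C, Dm, Edim.
Reading the progression, the first chord not in that set is B, so the modulation leaves F major there.
The chord immediately before B is C, which is diatonic to both keys: V in F major and VI in E minor.

C — V in F major, VI in E minor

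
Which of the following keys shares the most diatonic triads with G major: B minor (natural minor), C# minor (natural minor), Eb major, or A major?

B minor

Triads of G major: G major (I), A minor (ii), B minor (iii), C major (IV), D major (V), E minor (vi), F# diminished (vii°).
B minor (natural minor) shares 4: G, Bm, D, Em.
C# minor (natural minor) shares 0: none.
Eb major shares 0: none.
A major shares 2: Bm, D.
The most common triads (4) are shared with B minor.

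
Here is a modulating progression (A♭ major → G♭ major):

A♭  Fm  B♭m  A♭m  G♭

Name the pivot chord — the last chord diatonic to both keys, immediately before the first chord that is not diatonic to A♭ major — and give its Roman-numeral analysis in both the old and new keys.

B♭m — ii in A♭ major, iii in G♭ major

Chords diatonic to A♭ major: A♭, B♭m, Cm, D♭, E♭, Fm, Gdim.
Reading the progression, the first chord not in that set is A♭m, so the modulation leaves A♭ major there.
The chord immediately before A♭m is B♭m, which is diatonic to both keys: ii in A♭ major and iii in G♭ major.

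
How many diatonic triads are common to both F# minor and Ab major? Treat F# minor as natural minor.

Diatonic triads of F# minor (natural minor): F#m (i), G#dim (ii°), A (III), Bm (iv), C#m (v), D (VI), E (VII).
Diatonic triads of Ab major: Ab (I), Bbm (ii), Cm (iii), Db (IV), Eb (V), Fm (vi), Gdim (vii°).
No triad has the same root and quality in both keys.

0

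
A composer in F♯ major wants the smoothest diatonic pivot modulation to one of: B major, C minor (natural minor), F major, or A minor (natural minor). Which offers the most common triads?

B major

Triads of F♯ major: F♯ major (I), G♯ minor (ii), A♯ minor (iii), B major (IV), C♯ major (V), D♯ minor (vi), E♯ diminished (vii°).
B major shares 4: F♯, G♯m, B, D♯m.
C minor (natural minor) shares 0: none.
F major shares 0: none.
A minor (natural minor) shares 0: none.
The most common triads (4) are shared with B major.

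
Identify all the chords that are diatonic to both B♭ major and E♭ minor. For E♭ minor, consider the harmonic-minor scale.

Triads in B♭ major: B♭ major (I), C minor (ii), D minor (iii), E♭ major (IV), F major (V), G minor (vi), A diminished (vii°).
Triads in E♭ minor (harmonic minor): E♭ minor (i), F diminished (ii°), G♭ augmented (III+), A♭ minor (iv), B♭ major (V), C♭ major (VI), D diminished (vii°).
Shared triads with their functions: B♭ major (I in B♭ major, V in E♭ minor).

B♭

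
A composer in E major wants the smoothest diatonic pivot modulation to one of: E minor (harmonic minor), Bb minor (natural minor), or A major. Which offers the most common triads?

A major

Triads of E major: E major (I), F# minor (ii), G# minor (iii), A major (IV), B major (V), C# minor (vi), D# diminished (vii°).
E minor (harmonic minor) shares 2: B, D#dim.
Bb minor (natural minor) shares 0: none.
A major shares 4: E, F#m, A, C#m.
The most common triads (4) are shared with A major.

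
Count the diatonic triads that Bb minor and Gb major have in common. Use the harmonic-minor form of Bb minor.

3

Diatonic triads of Bb minor (harmonic minor): Bbm (i), Cdim (ii°), Dbaug (III+), Ebm (iv), F (V), Gb (VI), Adim (vii°).
Diatonic triads of Gb major: Gb (I), Abm (ii), Bbm (iii), Cb (IV), Db (V), Ebm (vi), Fdim (vii°).
Matching root and quality in both lists: Bbm, Ebm, Gb.
That gives 3 common triads.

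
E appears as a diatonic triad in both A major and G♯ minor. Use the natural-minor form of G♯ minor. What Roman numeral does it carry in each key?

The scale of A major is A B C♯ D E F♯ G♯; E is degree 5, and the triad built there (E-G♯-B) is major, so it is V.
The scale of G♯ minor (natural minor) is G♯ A♯ B C♯ D♯ E F♯; E is degree 6, and the triad built there (E-G♯-B) is major, so it is VI.

V in A major; VI in G♯ minor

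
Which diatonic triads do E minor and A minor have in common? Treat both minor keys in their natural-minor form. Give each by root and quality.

Em, G, Am, C

Triads in E minor (natural minor): Em (i), F#dim (ii°), G (III), Am (iv), Bm (v), C (VI), D (VII).
Triads in A minor (natural minor): Am (i), Bdim (ii°), C (III), Dm (iv), Em (v), F (VI), G (VII).
Shared triads with their functions: Em (i in E minor, v in A minor); G (III in E minor, VII in A minor); Am (iv in E minor, i in A minor); C (VI in E minor, III in A minor).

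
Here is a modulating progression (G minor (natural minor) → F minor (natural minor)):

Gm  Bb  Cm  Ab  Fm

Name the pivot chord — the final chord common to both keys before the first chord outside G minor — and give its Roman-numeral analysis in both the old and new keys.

Cm — iv in G minor, v in F minor

Chords diatonic to G minor: Gm, Adim, Bb, Cm, Dm, Eb, F.
Reading the progression, the first chord not in that set is Ab, so the modulation leaves G minor there.
The chord immediately before Ab is Cm, which is diatonic to both keys: iv in G minor and v in F minor.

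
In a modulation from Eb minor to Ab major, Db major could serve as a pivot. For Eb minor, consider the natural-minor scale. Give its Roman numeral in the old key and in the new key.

VII in Eb minor; IV in Ab major

The scale of Eb minor (natural minor) is Eb F Gb Ab Bb Cb Db; Db is degree 7, and the triad built there (Db-F-Ab) is major, so it is VII.
The scale of Ab major is Ab Bb C Db Eb F G; Db is degree 4, and the triad built there (Db-F-Ab) is major, so it is IV.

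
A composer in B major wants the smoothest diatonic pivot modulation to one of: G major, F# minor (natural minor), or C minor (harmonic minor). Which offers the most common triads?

F# minor

Triads of B major: B major (I), C# minor (ii), D# minor (iii), E major (IV), F# major (V), G# minor (vi), A# diminished (vii°).
G major shares 0: none.
F# minor (natural minor) shares 2: C#m, E.
C minor (harmonic minor) shares 0: none.
The most common triads (2) are shared with F# minor.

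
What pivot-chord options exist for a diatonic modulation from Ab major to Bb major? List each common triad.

Cm, Eb

Triads in Ab major: Ab (I), Bbm (ii), Cm (iii), Db (IV), Eb (V), Fm (vi), Gdim (vii°).
Triads in Bb major: Bb (I), Cm (ii), Dm (iii), Eb (IV), F (V), Gm (vi), Adim (vii°).
Shared triads with their functions: Cm (iii in Ab major, ii in Bb major); Eb (V in Ab major, IV in Bb major).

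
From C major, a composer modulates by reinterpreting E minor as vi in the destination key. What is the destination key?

G major

The numeral vi denotes a minor triad on scale degree 6. With E on degree 6, the tonic of the new key is G.
Degree 6 carries a minor triad in major keys, so the destination is G major.
Check: the diatonic triads of G major are G (I), Am (ii), Bm (iii), C (IV), D (V), Em (vi), F#dim (vii°) — E minor is indeed vi.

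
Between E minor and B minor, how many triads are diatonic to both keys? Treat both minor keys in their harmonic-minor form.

Diatonic triads of E minor (harmonic minor): E minor (i), F# diminished (ii°), G augmented (III+), A minor (iv), B major (V), C major (VI), D# diminished (vii°).
Diatonic triads of B minor (harmonic minor): B minor (i), C# diminished (ii°), D augmented (III+), E minor (iv), F# major (V), G major (VI), A# diminished (vii°).
Matching root and quality in both lists: E minor.
That gives 1 common triad.

1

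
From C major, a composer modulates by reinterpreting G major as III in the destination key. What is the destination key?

The numeral III denotes a major triad on scale degree 3. With G on degree 3, the tonic of the new key is E.
Degree 3 carries a major triad in natural-minor keys, so the destination is E minor.
Check: the diatonic triads of E minor (natural minor) are Em (i), F♯dim (ii°), G (III), Am (iv), Bm (v), C (VI), D (VII) — G major is indeed III.

E minor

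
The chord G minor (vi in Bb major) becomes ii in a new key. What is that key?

F major

The numeral ii denotes a minor triad on scale degree 2. With G on degree 2, the tonic of the new key is F.
Degree 2 carries a minor triad in major keys, so the destination is F major.
Check: the diatonic triads of F major are F (I), Gm (ii), Am (iii), Bb (IV), C (V), Dm (vi), Edim (vii°) — G minor is indeed ii.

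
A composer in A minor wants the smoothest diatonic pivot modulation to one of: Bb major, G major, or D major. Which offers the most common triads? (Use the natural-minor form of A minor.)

G major

Triads of A minor (natural minor): A minor (i), B diminished (ii°), C major (III), D minor (iv), E minor (v), F major (VI), G major (VII).
Bb major shares 2: Dm, F.
G major shares 4: Am, C, Em, G.
D major shares 2: Em, G.
The most common triads (4) are shared with G major.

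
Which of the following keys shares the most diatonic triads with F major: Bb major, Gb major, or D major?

Bb major

Triads of F major: F major (I), G minor (ii), A minor (iii), Bb major (IV), C major (V), D minor (vi), E diminished (vii°).
Bb major shares 4: F, Gm, Bb, Dm.
Gb major shares 0: none.
D major shares 0: none.
The most common triads (4) are shared with Bb major.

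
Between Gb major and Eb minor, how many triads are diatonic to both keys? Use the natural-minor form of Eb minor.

Diatonic triads of Gb major: Gb (I), Abm (ii), Bbm (iii), Cb (IV), Db (V), Ebm (vi), Fdim (vii°).
Diatonic triads of Eb minor (natural minor): Ebm (i), Fdim (ii°), Gb (III), Abm (iv), Bbm (v), Cb (VI), Db (VII).
Matching root and quality in both lists: Gb, Abm, Bbm, Cb, Db, Ebm, Fdim.
That gives 7 common triads.

7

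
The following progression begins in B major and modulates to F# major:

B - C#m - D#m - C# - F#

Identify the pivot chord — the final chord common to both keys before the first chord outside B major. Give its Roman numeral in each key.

Chords diatonic to B major: B, C#m, D#m, E, F#, G#m, A#dim.
Reading the progression, the first chord not in that set is C#, so the modulation leaves B major there.
The chord immediately before C# is D#m, which is diatonic to both keys: iii in B major and vi in F# major.

D#m — iii in B major, vi in F# major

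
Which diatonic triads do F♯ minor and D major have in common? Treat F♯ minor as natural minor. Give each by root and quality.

F♯m, A, Bm, D

Triads in F♯ minor (natural minor): F♯m (i), G♯dim (ii°), A (III), Bm (iv), C♯m (v), D (VI), E (VII).
Triads in D major: D (I), Em (ii), F♯m (iii), G (IV), A (V), Bm (vi), C♯dim (vii°).
Shared triads with their functions: F♯m (i in F♯ minor, iii in D major); A (III in F♯ minor, V in D major); Bm (iv in F♯ minor, vi in D major); D (VI in F♯ minor, I in D major).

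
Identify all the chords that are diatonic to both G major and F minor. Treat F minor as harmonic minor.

C

Triads in G major: G major (I), A minor (ii), B minor (iii), C major (IV), D major (V), E minor (vi), F# diminished (vii°).
Triads in F minor (harmonic minor): F minor (i), G diminished (ii°), Ab augmented (III+), Bb minor (iv), C major (V), Db major (VI), E diminished (vii°).
Shared triads with their functions: C major (IV in G major, V in F minor).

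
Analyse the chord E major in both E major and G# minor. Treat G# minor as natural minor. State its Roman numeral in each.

I in E major; VI in G# minor

The scale of E major is E F# G# A B C# D#; E is degree 1, and the triad built there (E-G#-B) is major, so it is I.
The scale of G# minor (natural minor) is G# A# B C# D# E F#; E is degree 6, and the triad built there (E-G#-B) is major, so it is VI.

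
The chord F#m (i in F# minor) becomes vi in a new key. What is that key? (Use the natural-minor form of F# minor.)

The numeral vi denotes a minor triad on scale degree 6. With F# on degree 6, the tonic of the new key is A.
Degree 6 carries a minor triad in major keys, so the destination is A major.
Check: the diatonic triads of A major are A (I), Bm (ii), C#m (iii), D (IV), E (V), F#m (vi), G#dim (vii°) — F#m is indeed vi.

A major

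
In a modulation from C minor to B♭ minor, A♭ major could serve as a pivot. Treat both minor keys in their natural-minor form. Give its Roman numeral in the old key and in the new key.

VI in C minor; VII in B♭ minor

The scale of C minor (natural minor) is C D E♭ F G A♭ B♭; A♭ is degree 6, and the triad built there (A♭-C-E♭) is major, so it is VI.
The scale of B♭ minor (natural minor) is B♭ C D♭ E♭ F G♭ A♭; A♭ is degree 7, and the triad built there (A♭-C-E♭) is major, so it is VII.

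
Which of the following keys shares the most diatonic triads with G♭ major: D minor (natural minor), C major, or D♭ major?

Triads of G♭ major: G♭ major (I), A♭ minor (ii), B♭ minor (iii), C♭ major (IV), D♭ major (V), E♭ minor (vi), F diminished (vii°).
D minor (natural minor) shares 0: none.
C major shares 0: none.
D♭ major shares 4: G♭, B♭m, D♭, E♭m.
The most common triads (4) are shared with D♭ major.

D♭ major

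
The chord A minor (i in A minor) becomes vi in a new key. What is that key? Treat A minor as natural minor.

C major

The numeral vi denotes a minor triad on scale degree 6. With A on degree 6, the tonic of the new key is C.
Degree 6 carries a minor triad in major keys, so the destination is C major.
Check: the diatonic triads of C major are C (I), Dm (ii), Em (iii), F (IV), G (V), Am (vi), Bdim (vii°) — A minor is indeed vi.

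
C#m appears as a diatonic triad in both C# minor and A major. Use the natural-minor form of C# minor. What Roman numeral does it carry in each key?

i in C# minor; iii in A major

The scale of C# minor (natural minor) is C# D# E F# G# A B; C# is degree 1, and the triad built there (C#-E-G#) is minor, so it is i.
The scale of A major is A B C# D E F# G#; C# is degree 3, and the triad built there (C#-E-G#) is minor, so it is iii.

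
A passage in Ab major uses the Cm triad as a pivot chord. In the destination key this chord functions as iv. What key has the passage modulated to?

G minor

The numeral iv denotes a minor triad on scale degree 4. With C on degree 4, the tonic of the new key is G.
Degree 4 carries a minor triad in minor keys, so the destination is G minor.
Check: the diatonic triads of G minor (natural minor) are Gm (i), Adim (ii°), Bb (III), Cm (iv), Dm (v), Eb (VI), F (VII) — Cm is indeed iv.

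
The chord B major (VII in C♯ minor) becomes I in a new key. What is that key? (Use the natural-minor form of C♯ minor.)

The numeral I denotes a major triad on scale degree 1. With B on degree 1, the tonic of the new key is B.
Degree 1 carries a major triad in major keys, so the destination is B major.
Check: the diatonic triads of B major are B (I), C♯m (ii), D♯m (iii), E (IV), F♯ (V), G♯m (vi), A♯dim (vii°) — B major is indeed I.

B major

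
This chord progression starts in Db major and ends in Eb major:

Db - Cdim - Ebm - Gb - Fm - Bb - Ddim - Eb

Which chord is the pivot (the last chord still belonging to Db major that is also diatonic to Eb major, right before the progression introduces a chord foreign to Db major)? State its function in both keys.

Chords diatonic to Db major: Db, Ebm, Fm, Gb, Ab, Bbm, Cdim.
Reading the progression, the first chord not in that set is Bb, so the modulation leaves Db major there.
The chord immediately before Bb is Fm, which is diatonic to both keys: iii in Db major and ii in Eb major.

Fm — iii in Db major, ii in Eb major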